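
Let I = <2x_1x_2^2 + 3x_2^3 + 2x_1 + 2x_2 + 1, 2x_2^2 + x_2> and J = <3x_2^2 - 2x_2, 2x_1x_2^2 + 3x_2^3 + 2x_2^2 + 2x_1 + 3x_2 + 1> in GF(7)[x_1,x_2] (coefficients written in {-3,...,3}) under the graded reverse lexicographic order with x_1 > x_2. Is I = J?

Two ideals are equal iff their reduced Gröbner bases coincide (the reduced basis is unique for a fixed ordering).
Buchberger on the first generating set:
f_1 = 2x_1x_2^2 + 3x_2^3 + 2x_1 + 2x_2 + 1, LT = x_1x_2^2.
f_2 = 2x_2^2 + x_2, LT = x_2^2.

S(f_1,f_2): lcm = x_1x_2^2. S = -2x_2^3 + 3x_1x_2 + x_1 + x_2 - 3.
  leading term x_2^3: subtract (-x_2)·f_2 from -2x_2^3 + 3x_1x_2 + x_1 + x_2 - 3 → 3x_1x_2 + x_2^2 + x_1 + x_2 - 3
  leading term x_1x_2: no divisor's leading term divides it; move 3x_1x_2 to the remainder.
  leading term x_2^2: subtract (-3)·f_2 from x_2^2 + x_1 + x_2 - 3 → x_1 - 3x_2 - 3
  leading term x_1: no divisor's leading term divides it; move x_1 to the remainder.
  leading term x_2: no divisor's leading term divides it; move -3x_2 to the remainder.
  leading term 1: no divisor's leading term divides it; move -3 to the remainder.
  remainder 3x_1x_2 + x_1 - 3x_2 - 3 ≠ 0; add g_3 = 3x_1x_2 + x_1 - 3x_2 - 3 to the basis.

S(f_1,g_3): lcm = x_1x_2^2. S = -2x_2^3 + 2x_1x_2 + x_2^2 + x_1 + 2x_2 - 3.
  leading term x_2^3: subtract (-x_2)·f_2 from -2x_2^3 + 2x_1x_2 + x_2^2 + x_1 + 2x_2 - 3 → 2x_1x_2 + 2x_2^2 + x_1 + 2x_2 - 3
  leading term x_1x_2: subtract (3)·g_3 from 2x_1x_2 + 2x_2^2 + x_1 + 2x_2 - 3 → 2x_2^2 - 2x_1 - 3x_2 - 1
  leading term x_2^2: subtract (1)·f_2 from 2x_2^2 - 2x_1 - 3x_2 - 1 → -2x_1 + 3x_2 - 1
  leading term x_1: no divisor's leading term divides it; move -2x_1 to the remainder.
  leading term x_2: no divisor's leading term divides it; move 3x_2 to the remainder.
  leading term 1: no divisor's leading term divides it; move -1 to the remainder.
  remainder -2x_1 + 3x_2 - 1 ≠ 0; add g_4 = -2x_1 + 3x_2 - 1 to the basis.

The other S-polynomials (S(f_2,g_3), S(f_1,g_4), S(f_2,g_4), S(g_3,g_4)) all reduce to 0 modulo the current basis, so we have a Gröbner basis.
Inter-reduce: drop elements whose leading term is divisible by another's, tail-reduce, and make monic.
Reduced Gröbner basis: {x_2^2 - 3x_2, x_1 + 2x_2 - 3}.

Buchberger on the second generating set:
h_1 = 3x_2^2 - 2x_2, LT = x_2^2.
h_2 = 2x_1x_2^2 + 3x_2^3 + 2x_2^2 + 2x_1 + 3x_2 + 1, LT = x_1x_2^2.

S(h_1,h_2): lcm = x_1x_2^2. S = 2x_2^3 - 3x_1x_2 - x_2^2 - x_1 + 2x_2 + 3.
  leading term x_2^3: subtract (3x_2)·h_1 from 2x_2^3 - 3x_1x_2 - x_2^2 - x_1 + 2x_2 + 3 → -3x_1x_2 - 2x_2^2 - x_1 + 2x_2 + 3
  leading term x_1x_2: no divisor's leading term divides it; move -3x_1x_2 to the remainder.
  leading term x_2^2: subtract (-3)·h_1 from -2x_2^2 - x_1 + 2x_2 + 3 → -x_1 + 3x_2 + 3
  leading term x_1: no divisor's leading term divides it; move -x_1 to the remainder.
  leading term x_2: no divisor's leading term divides it; move 3x_2 to the remainder.
  leading term 1: no divisor's leading term divides it; move 3 to the remainder.
  remainder -3x_1x_2 - x_1 + 3x_2 + 3 ≠ 0; add k_3 = -3x_1x_2 - x_1 + 3x_2 + 3 to the basis.

S(h_1,k_3): lcm = x_1x_2^2. S = -x_1x_2 + x_2^2 + x_2.
  leading term x_1x_2: subtract (-2)·k_3 from -x_1x_2 + x_2^2 + x_2 → x_2^2 - 2x_1 - 1
  leading term x_2^2: subtract (-2)·h_1 from x_2^2 - 2x_1 - 1 → -2x_1 + 3x_2 - 1
  leading term x_1: no divisor's leading term divides it; move -2x_1 to the remainder.
  leading term x_2: no divisor's leading term divides it; move 3x_2 to the remainder.
  leading term 1: no divisor's leading term divides it; move -1 to the remainder.
  remainder -2x_1 + 3x_2 - 1 ≠ 0; add k_4 = -2x_1 + 3x_2 - 1 to the basis.

The other S-polynomials (S(h_2,k_3), S(h_1,k_4), S(h_2,k_4), S(k_3,k_4)) all reduce to 0 modulo the current basis, so we have a Gröbner basis.
Inter-reduce: drop elements whose leading term is divisible by another's, tail-reduce, and make monic.
Reduced Gröbner basis: {x_2^2 - 3x_2, x_1 + 2x_2 - 3}.

The two bases agree; hence the ideals are identical.

Yes, the ideals are equal.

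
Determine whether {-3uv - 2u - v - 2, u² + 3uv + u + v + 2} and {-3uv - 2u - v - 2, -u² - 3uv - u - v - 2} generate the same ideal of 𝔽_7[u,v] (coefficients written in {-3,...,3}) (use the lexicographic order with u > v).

Yes, the ideals are equal.

Since reduced Gröbner bases are canonical representatives of ideals under a given ordering, it suffices to compute and compare them.
Buchberger on the first generating set:
f_1 = -3uv - 2u - v - 2, LT = uv.
f_2 = u² + 3uv + u + v + 2, LT = u².

S(f_1,f_2): lcm = u²v. S = 3u² - 3uv² - 3uv + 3u - v² - 2v.
  leading term u²: subtract (3)·f_2 from 3u² - 3uv² - 3uv + 3u - v² - 2v → -3uv² + 2uv - v² + 2v + 1
  leading term uv²: subtract (v)·f_1 from -3uv² + 2uv - v² + 2v + 1 → -3uv - 3v + 1
  leading term uv: subtract (1)·f_1 from -3uv - 3v + 1 → 2u - 2v + 3
  leading term u: no divisor's leading term divides it; move 2u to the remainder.
  leading term v: no divisor's leading term divides it; move -2v to the remainder.
  leading term 1: no divisor's leading term divides it; move 3 to the remainder.
  remainder 2u - 2v + 3 ≠ 0; add g_3 = 2u - 2v + 3 to the basis.

S(f_1,g_3): lcm = uv. S = 3u + v² + 3.
  leading term u: subtract (-2)·g_3 from 3u + v² + 3 → v² + 3v + 2
  leading term v²: no divisor's leading term divides it; move v² to the remainder.
  leading term v: no divisor's leading term divides it; move 3v to the remainder.
  leading term 1: no divisor's leading term divides it; move 2 to the remainder.
  remainder v² + 3v + 2 ≠ 0; add g_4 = v² + 3v + 2 to the basis.

The other S-polynomials (S(f_2,g_3), S(f_1,g_4), S(f_2,g_4), S(g_3,g_4)) all reduce to 0 modulo the current basis, so we have a Gröbner basis.
Inter-reduce: drop elements whose leading term is divisible by another's, tail-reduce, and make monic.
Reduced Gröbner basis: {u - v - 2, v² + 3v + 2}.

Buchberger on the second generating set:
h_1 = -3uv - 2u - v - 2, LT = uv.
h_2 = -u² - 3uv - u - v - 2, LT = u².

S(h_1,h_2): lcm = u²v. S = 3u² - 3uv² - 3uv + 3u - v² - 2v.
  leading term u²: subtract (-3)·h_2 from 3u² - 3uv² - 3uv + 3u - v² - 2v → -3uv² + 2uv - v² + 2v + 1
  leading term uv²: subtract (v)·h_1 from -3uv² + 2uv - v² + 2v + 1 → -3uv - 3v + 1
  leading term uv: subtract (1)·h_1 from -3uv - 3v + 1 → 2u - 2v + 3
  leading term u: no divisor's leading term divides it; move 2u to the remainder.
  leading term v: no divisor's leading term divides it; move -2v to the remainder.
  leading term 1: no divisor's leading term divides it; move 3 to the remainder.
  remainder 2u - 2v + 3 ≠ 0; add k_3 = 2u - 2v + 3 to the basis.

S(h_1,k_3): lcm = uv. S = 3u + v² + 3.
  leading term u: subtract (-2)·k_3 from 3u + v² + 3 → v² + 3v + 2
  leading term v²: no divisor's leading term divides it; move v² to the remainder.
  leading term v: no divisor's leading term divides it; move 3v to the remainder.
  leading term 1: no divisor's leading term divides it; move 2 to the remainder.
  remainder v² + 3v + 2 ≠ 0; add k_4 = v² + 3v + 2 to the basis.

The other S-polynomials (S(h_2,k_3), S(h_1,k_4), S(h_2,k_4), S(k_3,k_4)) all reduce to 0 modulo the current basis, so we have a Gröbner basis.
Inter-reduce: drop elements whose leading term is divisible by another's, tail-reduce, and make monic.
Reduced Gröbner basis: {u - v - 2, v² + 3v + 2}.

These coincide, so the ideals are equal.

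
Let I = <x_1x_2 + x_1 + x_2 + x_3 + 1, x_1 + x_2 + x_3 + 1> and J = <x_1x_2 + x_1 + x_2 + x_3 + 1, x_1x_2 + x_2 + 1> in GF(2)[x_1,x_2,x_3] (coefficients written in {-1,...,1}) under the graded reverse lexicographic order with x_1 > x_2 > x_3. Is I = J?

Two ideals are equal iff their reduced Gröbner bases coincide (the reduced basis is unique for a fixed ordering).
Buchberger on the first generating set:
f_1 = x_1x_2 + x_1 + x_2 + x_3 + 1, LT = x_1x_2.
f_2 = x_1 + x_2 + x_3 + 1, LT = x_1.

S(f_1,f_2): lcm = x_1x_2. S = x_2^2 + x_2x_3 + x_1 + x_3 + 1.
  reduce S modulo (f_1, f_2):
  remainder x_2^2 + x_2x_3 + x_2 ≠ 0; add g_3 = x_2^2 + x_2x_3 + x_2 to the basis.

The other S-polynomials (S(f_1,g_3), S(f_2,g_3)) all reduce to 0 modulo the current basis, so we have a Gröbner basis.
Inter-reduce: drop elements whose leading term is divisible by another's, tail-reduce, and make monic.
Reduced Gröbner basis: {x_2^2 + x_2x_3 + x_2, x_1 + x_2 + x_3 + 1}.

Buchberger on the second generating set:
h_1 = x_1x_2 + x_1 + x_2 + x_3 + 1, LT = x_1x_2.
h_2 = x_1x_2 + x_2 + 1, LT = x_1x_2.

S(h_1,h_2): lcm = x_1x_2. S = x_1 + x_3.
  reduce S modulo (h_1, h_2):
  remainder x_1 + x_3 ≠ 0; add k_3 = x_1 + x_3 to the basis.

S(h_1,k_3): lcm = x_1x_2. S = x_2x_3 + x_1 + x_2 + x_3 + 1.
  reduce S modulo (h_1, h_2, k_3):
  remainder x_2x_3 + x_2 + 1 ≠ 0; add k_4 = x_2x_3 + x_2 + 1 to the basis.

The other S-polynomials (S(h_2,k_3), S(h_1,k_4), S(h_2,k_4), S(k_3,k_4)) all reduce to 0 modulo the current basis, so we have a Gröbner basis.
Inter-reduce: drop elements whose leading term is divisible by another's, tail-reduce, and make monic.
Reduced Gröbner basis: {x_2x_3 + x_2 + 1, x_1 + x_3}.

Since the reduced bases disagree, the two ideals are not the same.

No, the ideals differ.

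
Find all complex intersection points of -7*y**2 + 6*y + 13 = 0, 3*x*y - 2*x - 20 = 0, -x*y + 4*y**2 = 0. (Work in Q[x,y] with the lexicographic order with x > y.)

Compute a lex Gröbner basis by Buchberger's algorithm.
f_1 = -7*y**2 + 6*y + 13, LT = y**2.
f_2 = 3*x*y - 2*x - 20, LT = x*y.
f_3 = -x*y + 4*y**2, LT = x*y.

S(f_1,f_2): lcm = x*y**2. S = -4/21*x*y - 13/7*x + 20/3*y.
  leading term x*y: subtract (-4/63)·f_2 from -4/21*x*y - 13/7*x + 20/3*y → -125/63*x + 20/3*y - 80/63
  leading term x: no divisor's leading term divides it; move -125/63*x to the remainder.
  leading term y: no divisor's leading term divides it; move 20/3*y to the remainder.
  leading term 1: no divisor's leading term divides it; move -80/63 to the remainder.
  remainder -125/63*x + 20/3*y - 80/63 ≠ 0; add h_4 = -125/63*x + 20/3*y - 80/63 to the basis.

S(f_1,f_3): lcm = x*y**2. S = -6/7*x*y - 13/7*x + 4*y**3.
  leading term x*y: subtract (-2/7)·f_2 from -6/7*x*y - 13/7*x + 4*y**3 → -17/7*x + 4*y**3 - 40/7
  leading term x: subtract (153/125)·h_4 from -17/7*x + 4*y**3 - 40/7 → 4*y**3 - 204/25*y - 104/25
  leading term y**3: subtract (-4/7*y)·f_1 from 4*y**3 - 204/25*y - 104/25 → 24/7*y**2 - 128/175*y - 104/25
  leading term y**2: subtract (-24/49)·f_1 from 24/7*y**2 - 128/175*y - 104/25 → 2704/1225*y + 2704/1225
  leading term y: no divisor's leading term divides it; move 2704/1225*y to the remainder.
  leading term 1: no divisor's leading term divides it; move 2704/1225 to the remainder.
  remainder 2704/1225*y + 2704/1225 ≠ 0; add h_5 = 2704/1225*y + 2704/1225 to the basis.

The other S-polynomials (S(f_2,f_3), S(f_1,h_4), S(f_2,h_4), S(f_3,h_4), S(f_1,h_5), S(f_2,h_5), S(f_3,h_5), S(h_4,h_5)) all reduce to 0 modulo the current basis, so we have a Gröbner basis.
Inter-reduce: drop elements whose leading term is divisible by another's, tail-reduce, and make monic.
Reduced Gröbner basis: {x + 4, y + 1}.

A lex Gröbner basis eliminates variables successively. Here y + 1 depends only on y, with roots {-1}; lifting each root through the earlier basis elements recovers the full solutions.
  y = -1: the earlier basis element becomes x + 4 = 0, giving x = -4 — point (-4, -1).

{(-4, -1)}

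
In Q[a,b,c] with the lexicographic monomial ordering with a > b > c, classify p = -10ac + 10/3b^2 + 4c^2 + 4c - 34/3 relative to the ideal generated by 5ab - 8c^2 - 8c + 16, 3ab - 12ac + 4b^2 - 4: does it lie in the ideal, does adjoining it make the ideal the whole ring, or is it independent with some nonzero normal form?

First compute the reduced Gröbner basis of I by Buchberger's algorithm.
f_1 = 5ab - 8c^2 - 8c + 16, LT = ab.
f_2 = 3ab - 12ac + 4b^2 - 4, LT = ab.

S(f_1,f_2): lcm = ab. S = 4ac - 4/3b^2 - 8/5c^2 - 8/5c + 68/15.
  leading term ac: no divisor's leading term divides it; move 4ac to the remainder.
  leading term b^2: no divisor's leading term divides it; move -4/3b^2 to the remainder.
  leading term c^2: no divisor's leading term divides it; move -8/5c^2 to the remainder.
  leading term c: no divisor's leading term divides it; move -8/5c to the remainder.
  leading term 1: no divisor's leading term divides it; move 68/15 to the remainder.
  remainder 4ac - 4/3b^2 - 8/5c^2 - 8/5c + 68/15 ≠ 0; add h_3 = 4ac - 4/3b^2 - 8/5c^2 - 8/5c + 68/15 to the basis.

S(f_1,h_3): lcm = abc. S = 1/3b^3 + 2/5bc^2 + 2/5bc - 17/15b - 8/5c^3 - 8/5c^2 + 16/5c.
  leading term b^3: no divisor's leading term divides it; move 1/3b^3 to the remainder.
  leading term bc^2: no divisor's leading term divides it; move 2/5bc^2 to the remainder.
  leading term bc: no divisor's leading term divides it; move 2/5bc to the remainder.
  leading term b: no divisor's leading term divides it; move -17/15b to the remainder.
  leading term c^3: no divisor's leading term divides it; move -8/5c^3 to the remainder.
  leading term c^2: no divisor's leading term divides it; move -8/5c^2 to the remainder.
  leading term c: no divisor's leading term divides it; move 16/5c to the remainder.
  remainder 1/3b^3 + 2/5bc^2 + 2/5bc - 17/15b - 8/5c^3 - 8/5c^2 + 16/5c ≠ 0; add h_4 = 1/3b^3 + 2/5bc^2 + 2/5bc - 17/15b - 8/5c^3 - 8/5c^2 + 16/5c to the basis.

The other S-polynomials (S(f_2,h_3), S(f_1,h_4), S(f_2,h_4), S(h_3,h_4)) all reduce to 0 modulo the current basis, so we have a Gröbner basis.
Inter-reduce: drop elements whose leading term is divisible by another's, tail-reduce, and make monic.
Reduced Gröbner basis: {ab - 8/5c^2 - 8/5c + 16/5, ac - 1/3b^2 - 2/5c^2 - 2/5c + 17/15, b^3 + 6/5bc^2 + 6/5bc - 17/5b - 24/5c^3 - 24/5c^2 + 48/5c}.
Label its elements g_1 = ab - 8/5c^2 - 8/5c + 16/5, g_2 = ac - 1/3b^2 - 2/5c^2 - 2/5c + 17/15, g_3 = b^3 + 6/5bc^2 + 6/5bc - 17/5b - 24/5c^3 - 24/5c^2 + 48/5c.

Reduce p = -10ac + 10/3b^2 + 4c^2 + 4c - 34/3 modulo G:
  leading term ac: subtract (-10)·g_2 from -10ac + 10/3b^2 + 4c^2 + 4c - 34/3 → 0
  normal form = 0.
Since the normal form is 0, p ∈ I.

-10ac + 10/3b^2 + 4c^2 + 4c - 34/3 lies in I (it reduces to 0).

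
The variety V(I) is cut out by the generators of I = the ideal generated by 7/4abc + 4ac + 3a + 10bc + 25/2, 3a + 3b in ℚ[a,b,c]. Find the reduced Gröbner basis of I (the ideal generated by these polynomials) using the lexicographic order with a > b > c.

G = {a + b, b²c - 24/7bc + 12/7b - 50/7}

f_1 = 7/4abc + 4ac + 3a + 10bc + 25/2, LT = abc.
f_2 = 3a + 3b, LT = a.

S(f_1,f_2): lcm = abc. S = 16/7ac + 12/7a - b²c + 40/7bc + 50/7.
  reduce S modulo (f_1, f_2):
  remainder -b²c + 24/7bc - 12/7b + 50/7 ≠ 0; add g_3 = -b²c + 24/7bc - 12/7b + 50/7 to the basis.

The other S-polynomials (S(f_1,g_3), S(f_2,g_3)) all reduce to 0 modulo the current basis, so we have a Gröbner basis.
Inter-reduce: drop elements whose leading term is divisible by another's, tail-reduce, and make monic.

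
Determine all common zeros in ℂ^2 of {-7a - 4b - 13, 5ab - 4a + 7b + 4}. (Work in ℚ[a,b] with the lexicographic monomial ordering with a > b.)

Compute a lex Gröbner basis by Buchberger's algorithm.
f_1 = -7a - 4b - 13, LT = a.
f_2 = 5ab - 4a + 7b + 4, LT = ab.

S(f_1,f_2): lcm = ab. S = ⅘a + 4/7b² + 16/35b - ⅘.
  reduce S modulo (f_1, f_2):
  remainder 4/7b² - 16/7 ≠ 0; add h_3 = 4/7b² - 16/7 to the basis.

The other S-polynomials (S(f_1,h_3), S(f_2,h_3)) all reduce to 0 modulo the current basis, so we have a Gröbner basis.
Inter-reduce: drop elements whose leading term is divisible by another's, tail-reduce, and make monic.
Reduced Gröbner basis: {a + 4/7b + 13/7, b² - 4}.

The lex basis is triangular: the last element involves only b. Solving b² - 4 = 0 gives b ∈ {-2, 2}; substituting each value into the earlier elements determines the remaining variables.
  b = -2: the earlier basis element becomes a + 5/7 = 0, giving a = -5/7 — point (-5/7, -2).
  b = 2: the earlier basis element becomes a + 3 = 0, giving a = -3 — point (-3, 2).

{(-5/7, -2), (-3, 2)}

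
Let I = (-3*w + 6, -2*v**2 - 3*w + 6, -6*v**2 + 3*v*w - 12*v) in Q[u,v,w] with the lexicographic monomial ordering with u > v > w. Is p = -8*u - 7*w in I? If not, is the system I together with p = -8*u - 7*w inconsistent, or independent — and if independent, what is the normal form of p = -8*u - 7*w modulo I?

-8*u - 7*w is independent of I; its normal form modulo I is -8*u - 14.

First compute the reduced Gröbner basis of I by Buchberger's algorithm.
f_1 = -3*w + 6, LT = w.
f_2 = -2*v**2 - 3*w + 6, LT = v**2.
f_3 = -6*v**2 + 3*v*w - 12*v, LT = v**2.

S(f_1,f_2): leading monomials are coprime, so the S-polynomial reduces to 0 (Buchberger's first criterion).
S(f_1,f_3): leading monomials are coprime, so the S-polynomial reduces to 0 (Buchberger's first criterion).
S(f_2,f_3): lcm = v**2. S = 1/2*v*w - 2*v + 3/2*w - 3.
  leading term v*w: subtract (-1/6*v)·f_1 from 1/2*v*w - 2*v + 3/2*w - 3 → -v + 3/2*w - 3
  leading term v: no divisor's leading term divides it; move -v to the remainder.
  leading term w: subtract (-1/2)·f_1 from 3/2*w - 3 → 0
  remainder -v ≠ 0; add h_4 = -v to the basis.

S(f_1,h_4): leading monomials are coprime, so the S-polynomial reduces to 0 (Buchberger's first criterion).
S(f_2,h_4): lcm = v**2. S = 3/2*w - 3.
  leading term w: subtract (-1/2)·f_1 from 3/2*w - 3 → 0
  remainder 0.

S(f_3,h_4): lcm = v**2. S = -1/2*v*w + 2*v.
  leading term v*w: subtract (1/6*v)·f_1 from -1/2*v*w + 2*v → v
  leading term v: subtract (-1)·h_4 from v → 0
  remainder 0.

Every S-polynomial of the final basis reduces to 0, so we have a Gröbner basis.
Inter-reduce: drop elements whose leading term is divisible by another's, tail-reduce, and make monic.
Reduced Gröbner basis: {v, w - 2}.
Label its elements g_1 = v, g_2 = w - 2.

Reduce p = -8*u - 7*w modulo G:
  leading term u: no divisor's leading term divides it; move -8*u to the remainder.
  leading term w: subtract (-7)·g_2 from -7*w → -14
  leading term 1: no divisor's leading term divides it; move -14 to the remainder.
  normal form = -8*u - 14.
The normal form is nonzero, so p ∉ I. Since p minus its normal form lies in I, I + (p) = I + (r) where r = -8*u - 14; decide whether this ideal is the whole ring.
Run Buchberger on G together with r (pairs among the g_i already reduce to 0 since G is a Gröbner basis):
g_1 = v, LT = v.
g_2 = w - 2, LT = w.
r = -8*u - 14, LT = u.

S(g_1,g_2): leading monomials are coprime, so the S-polynomial reduces to 0 (Buchberger's first criterion).
S(g_1,r): leading monomials are coprime, so the S-polynomial reduces to 0 (Buchberger's first criterion).
S(g_2,r): leading monomials are coprime, so the S-polynomial reduces to 0 (Buchberger's first criterion).
Every S-polynomial of the final basis reduces to 0, so we have a Gröbner basis.
Inter-reduce: drop elements whose leading term is divisible by another's, tail-reduce, and make monic.
Reduced Gröbner basis: {u + 7/4, v, w - 2}.
The reduced Gröbner basis of I + (p) is {u + 7/4, v, w - 2} ≠ {1}, a proper ideal, so the enlarged system stays consistent: p is independent of I, with normal form -8*u - 14.

The remainder on division by a Gröbner basis is unique — it is the normal form.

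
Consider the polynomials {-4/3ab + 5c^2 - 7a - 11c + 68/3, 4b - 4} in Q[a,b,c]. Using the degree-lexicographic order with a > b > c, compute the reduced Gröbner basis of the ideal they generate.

G = {c^2 - 5/3a - 11/5c + 68/15, b - 1}

f_1 = -4/3ab + 5c^2 - 7a - 11c + 68/3, LT = ab.
f_2 = 4b - 4, LT = b.

S(f_1,f_2): lcm = ab. S = -15/4c^2 + 25/4a + 33/4c - 17.
  leading term c^2: no divisor's leading term divides it; move -15/4c^2 to the remainder.
  leading term a: no divisor's leading term divides it; move 25/4a to the remainder.
  leading term c: no divisor's leading term divides it; move 33/4c to the remainder.
  leading term 1: no divisor's leading term divides it; move -17 to the remainder.
  remainder -15/4c^2 + 25/4a + 33/4c - 17 ≠ 0; add g_3 = -15/4c^2 + 25/4a + 33/4c - 17 to the basis.

S(f_1,g_3): leading monomials are coprime, so the S-polynomial reduces to 0 (Buchberger's first criterion).
S(f_2,g_3): leading monomials are coprime, so the S-polynomial reduces to 0 (Buchberger's first criterion).
Every S-polynomial of the final basis reduces to 0, so we have a Gröbner basis.
Inter-reduce: drop elements whose leading term is divisible by another's, tail-reduce, and make monic.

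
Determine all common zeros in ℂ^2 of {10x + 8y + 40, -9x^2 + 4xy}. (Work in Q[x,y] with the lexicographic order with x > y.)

Compute a lex Gröbner basis by Buchberger's algorithm.
f_1 = 10x + 8y + 40, LT = x.
f_2 = -9x^2 + 4xy, LT = x^2.

S(f_1,f_2): lcm = x^2. S = 56/45xy + 4x.
  leading term xy: subtract (28/225y)·f_1 from 56/45xy + 4x → 4x - 224/225y^2 - 224/45y
  leading term x: subtract (2/5)·f_1 from 4x - 224/225y^2 - 224/45y → -224/225y^2 - 368/45y - 16
  leading term y^2: no divisor's leading term divides it; move -224/225y^2 to the remainder.
  leading term y: no divisor's leading term divides it; move -368/45y to the remainder.
  leading term 1: no divisor's leading term divides it; move -16 to the remainder.
  remainder -224/225y^2 - 368/45y - 16 ≠ 0; add h_3 = -224/225y^2 - 368/45y - 16 to the basis.

The other S-polynomials (S(f_1,h_3), S(f_2,h_3)) all reduce to 0 modulo the current basis, so we have a Gröbner basis.
Inter-reduce: drop elements whose leading term is divisible by another's, tail-reduce, and make monic.
Reduced Gröbner basis: {x + 4/5y + 4, y^2 + 115/14y + 225/14}.

A lex Gröbner basis eliminates variables successively. Here y^2 + 115/14y + 225/14 depends only on y, with roots {-5, -45/14}; lifting each root through the earlier basis elements recovers the full solutions.
  y = -5: the earlier basis element becomes x = 0, giving x = 0 — point (0, -5).
  y = -45/14: the earlier basis element becomes x + 10/7 = 0, giving x = -10/7 — point (-10/7, -45/14).

{(0, -5), (-10/7, -45/14)}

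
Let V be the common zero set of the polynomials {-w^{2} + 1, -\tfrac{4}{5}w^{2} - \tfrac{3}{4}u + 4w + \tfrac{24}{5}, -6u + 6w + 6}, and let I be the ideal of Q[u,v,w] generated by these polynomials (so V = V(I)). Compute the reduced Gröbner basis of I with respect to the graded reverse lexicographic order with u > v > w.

G = {u, w + 1}

The reduced Gröbner basis is the canonical form of the ideal for this ordering.

f_1 = -w^{2} + 1, LT = w^{2}.
f_2 = -\tfrac{4}{5}w^{2} - \tfrac{3}{4}u + 4w + \tfrac{24}{5}, LT = w^{2}.
f_3 = -6u + 6w + 6, LT = u.

S(f_1,f_2): lcm = w^{2}. S = -\tfrac{15}{16}u + 5w + 5.
  reduce S modulo (f_1, f_2, f_3):
  remainder \tfrac{65}{16}w + \tfrac{65}{16} ≠ 0; add g_4 = \tfrac{65}{16}w + \tfrac{65}{16} to the basis.

The other S-polynomials (S(f_1,f_3), S(f_2,f_3), S(f_1,g_4), S(f_2,g_4), S(f_3,g_4)) all reduce to 0 modulo the current basis, so we have a Gröbner basis.
Inter-reduce: drop elements whose leading term is divisible by another's, tail-reduce, and make monic.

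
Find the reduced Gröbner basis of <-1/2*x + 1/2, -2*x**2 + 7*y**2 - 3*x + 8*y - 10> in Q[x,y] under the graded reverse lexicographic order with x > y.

f_1 = -1/2*x + 1/2, LT = x.
f_2 = -2*x**2 + 7*y**2 - 3*x + 8*y - 10, LT = x**2.

S(f_1,f_2): lcm = x**2. S = 7/2*y**2 - 5/2*x + 4*y - 5.
  leading term y**2: no divisor's leading term divides it; move 7/2*y**2 to the remainder.
  leading term x: subtract (5)·f_1 from -5/2*x + 4*y - 5 → 4*y - 15/2
  leading term y: no divisor's leading term divides it; move 4*y to the remainder.
  leading term 1: no divisor's leading term divides it; move -15/2 to the remainder.
  remainder 7/2*y**2 + 4*y - 15/2 ≠ 0; add g_3 = 7/2*y**2 + 4*y - 15/2 to the basis.

S(f_1,g_3): leading monomials are coprime, so the S-polynomial reduces to 0 (Buchberger's first criterion).
S(f_2,g_3): leading monomials are coprime, so the S-polynomial reduces to 0 (Buchberger's first criterion).
Every S-polynomial of the final basis reduces to 0, so we have a Gröbner basis.
Inter-reduce: drop elements whose leading term is divisible by another's, tail-reduce, and make monic.

G = {y**2 + 8/7*y - 15/7, x - 1}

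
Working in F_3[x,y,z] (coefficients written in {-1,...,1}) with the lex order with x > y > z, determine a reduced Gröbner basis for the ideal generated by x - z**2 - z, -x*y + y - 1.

The reduced Gröbner basis is the canonical form of the ideal for this ordering.

f_1 = x - z**2 - z, LT = x.
f_2 = -x*y + y - 1, LT = x*y.

S(f_1,f_2): lcm = x*y. S = -y*z**2 - y*z + y - 1.
  leading term y*z**2: no divisor's leading term divides it; move -y*z**2 to the remainder.
  leading term y*z: no divisor's leading term divides it; move -y*z to the remainder.
  leading term y: no divisor's leading term divides it; move y to the remainder.
  leading term 1: no divisor's leading term divides it; move -1 to the remainder.
  remainder -y*z**2 - y*z + y - 1 ≠ 0; add g_3 = -y*z**2 - y*z + y - 1 to the basis.

The other S-polynomials (S(f_1,g_3), S(f_2,g_3)) all reduce to 0 modulo the current basis, so we have a Gröbner basis.
Inter-reduce: drop elements whose leading term is divisible by another's, tail-reduce, and make monic.

G = {x - z**2 - z, y*z**2 + y*z - y + 1}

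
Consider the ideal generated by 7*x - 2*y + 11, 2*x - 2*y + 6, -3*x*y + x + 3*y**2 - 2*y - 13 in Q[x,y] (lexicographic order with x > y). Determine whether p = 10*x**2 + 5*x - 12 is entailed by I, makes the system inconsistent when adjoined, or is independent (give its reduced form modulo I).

Adjoining 10*x**2 + 5*x - 12 makes the ideal the whole ring: the system is inconsistent.

First compute the reduced Gröbner basis of I by Buchberger's algorithm.
f_1 = 7*x - 2*y + 11, LT = x.
f_2 = 2*x - 2*y + 6, LT = x.
f_3 = -3*x*y + x + 3*y**2 - 2*y - 13, LT = x*y.

S(f_1,f_2): lcm = x. S = 5/7*y - 10/7.
  leading term y: no divisor's leading term divides it; move 5/7*y to the remainder.
  leading term 1: no divisor's leading term divides it; move -10/7 to the remainder.
  remainder 5/7*y - 10/7 ≠ 0; add h_4 = 5/7*y - 10/7 to the basis.

The other S-polynomials (S(f_1,f_3), S(f_2,f_3), S(f_1,h_4), S(f_2,h_4), S(f_3,h_4)) all reduce to 0 modulo the current basis, so we have a Gröbner basis.
Inter-reduce: drop elements whose leading term is divisible by another's, tail-reduce, and make monic.
Reduced Gröbner basis: {x + 1, y - 2}.
Label its elements g_1 = x + 1, g_2 = y - 2.

Reduce p = 10*x**2 + 5*x - 12 modulo G:
  leading term x**2: subtract (10*x)·g_1 from 10*x**2 + 5*x - 12 → -5*x - 12
  leading term x: subtract (-5)·g_1 from -5*x - 12 → -7
  leading term 1: no divisor's leading term divides it; move -7 to the remainder.
  normal form = -7.
The normal form is nonzero, so p ∉ I. Since p minus its normal form lies in I, I + (p) = I + (r) where r = -7; decide whether this ideal is the whole ring.
Here r = -7 is a nonzero constant, hence a unit: 1 ∈ I + (p), the Gröbner basis of I + (p) is {1}, and the enlarged system has no common solution — adjoining p is inconsistent.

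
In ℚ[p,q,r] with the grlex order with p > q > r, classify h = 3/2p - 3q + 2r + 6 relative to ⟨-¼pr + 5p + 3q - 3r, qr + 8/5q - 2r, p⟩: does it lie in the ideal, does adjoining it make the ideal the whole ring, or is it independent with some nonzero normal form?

Adjoining 3/2p - 3q + 2r + 6 makes the ideal the whole ring: the system is inconsistent.

First compute the reduced Gröbner basis of I by Buchberger's algorithm.
f_1 = -¼pr + 5p + 3q - 3r, LT = pr.
f_2 = qr + 8/5q - 2r, LT = qr.
f_3 = p, LT = p.

S(f_1,f_2): lcm = pqr. S = -108/5pq + 2pr - 12q² + 12qr.
  leading term pq: subtract (-108/5q)·f_3 from -108/5pq + 2pr - 12q² + 12qr → 2pr - 12q² + 12qr
  leading term pr: subtract (-8)·f_1 from 2pr - 12q² + 12qr → -12q² + 12qr + 40p + 24q - 24r
  leading term q²: no divisor's leading term divides it; move -12q² to the remainder.
  leading term qr: subtract (12)·f_2 from 12qr + 40p + 24q - 24r → 40p + 24/5q
  leading term p: subtract (40)·f_3 from 40p + 24/5q → 24/5q
  leading term q: no divisor's leading term divides it; move 24/5q to the remainder.
  remainder -12q² + 24/5q ≠ 0; add k_4 = -12q² + 24/5q to the basis.

S(f_1,f_3): lcm = pr. S = -20p - 12q + 12r.
  leading term p: subtract (-20)·f_3 from -20p - 12q + 12r → -12q + 12r
  leading term q: no divisor's leading term divides it; move -12q to the remainder.
  leading term r: no divisor's leading term divides it; move 12r to the remainder.
  remainder -12q + 12r ≠ 0; add k_5 = -12q + 12r to the basis.

S(f_2,k_5): lcm = qr. S = r² + 8/5q - 2r.
  leading term r²: no divisor's leading term divides it; move r² to the remainder.
  leading term q: subtract (-2/15)·k_5 from 8/5q - 2r → -⅖r
  leading term r: no divisor's leading term divides it; move -⅖r to the remainder.
  remainder r² - ⅖r ≠ 0; add k_6 = r² - ⅖r to the basis.

The other S-polynomials (S(f_2,f_3), S(f_1,k_4), S(f_2,k_4), S(f_3,k_4), S(f_1,k_5), S(f_3,k_5), S(k_4,k_5), S(f_1,k_6), S(f_2,k_6), S(f_3,k_6), S(k_4,k_6), S(k_5,k_6)) all reduce to 0 modulo the current basis, so we have a Gröbner basis.
Inter-reduce: drop elements whose leading term is divisible by another's, tail-reduce, and make monic.
Reduced Gröbner basis: {r² - ⅖r, p, q - r}.
Label its elements g_1 = r² - ⅖r, g_2 = p, g_3 = q - r.

Reduce h = 3/2p - 3q + 2r + 6 modulo G:
  leading term p: subtract (3/2)·g_2 from 3/2p - 3q + 2r + 6 → -3q + 2r + 6
  leading term q: subtract (-3)·g_3 from -3q + 2r + 6 → -r + 6
  leading term r: no divisor's leading term divides it; move -r to the remainder.
  leading term 1: no divisor's leading term divides it; move 6 to the remainder.
  normal form = -r + 6.
The normal form is nonzero, so h ∉ I. Since h minus its normal form lies in I, I + (h) = I + (n) where n = -r + 6; decide whether this ideal is the whole ring.
Run Buchberger on G together with n (pairs among the g_i already reduce to 0 since G is a Gröbner basis):
g_1 = r² - ⅖r, LT = r².
g_2 = p, LT = p.
g_3 = q - r, LT = q.
n = -r + 6, LT = r.

S(g_1,n): lcm = r². S = 28/5r.
  leading term r: subtract (-28/5)·n from 28/5r → 168/5
  leading term 1: no divisor's leading term divides it; move 168/5 to the remainder.
  remainder 168/5 ≠ 0; add m_5 = 168/5 to the basis.

The other S-polynomials (S(g_1,g_2), S(g_1,g_3), S(g_2,g_3), S(g_2,n), S(g_3,n), S(g_1,m_5), S(g_2,m_5), S(g_3,m_5), S(n,m_5)) all reduce to 0 modulo the current basis, so we have a Gröbner basis.
Inter-reduce: drop elements whose leading term is divisible by another's, tail-reduce, and make monic.
Reduced Gröbner basis: {1}.
The reduced Gröbner basis of I + (h) is {1}: the ideal is the whole ring, so the enlarged system has no common solution — adjoining h is inconsistent.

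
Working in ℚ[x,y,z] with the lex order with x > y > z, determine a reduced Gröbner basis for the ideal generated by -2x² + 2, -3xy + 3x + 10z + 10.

f_1 = -2x² + 2, LT = x².
f_2 = -3xy + 3x + 10z + 10, LT = xy.

S(f_1,f_2): lcm = x²y. S = x² + 10/3xz + 10/3x - y.
  leading term x²: subtract (-½)·f_1 from x² + 10/3xz + 10/3x - y → 10/3xz + 10/3x - y + 1
  leading term xz: no divisor's leading term divides it; move 10/3xz to the remainder.
  leading term x: no divisor's leading term divides it; move 10/3x to the remainder.
  leading term y: no divisor's leading term divides it; move -y to the remainder.
  leading term 1: no divisor's leading term divides it; move 1 to the remainder.
  remainder 10/3xz + 10/3x - y + 1 ≠ 0; add g_3 = 10/3xz + 10/3x - y + 1 to the basis.

S(f_2,g_3): lcm = xyz. S = -xy - xz + 3/10y² - 3/10y - 10/3z² - 10/3z.
  leading term xy: subtract (⅓)·f_2 from -xy - xz + 3/10y² - 3/10y - 10/3z² - 10/3z → -xz - x + 3/10y² - 3/10y - 10/3z² - 20/3z - 10/3
  leading term xz: subtract (-3/10)·g_3 from -xz - x + 3/10y² - 3/10y - 10/3z² - 20/3z - 10/3 → 3/10y² - ⅗y - 10/3z² - 20/3z - 91/30
  leading term y²: no divisor's leading term divides it; move 3/10y² to the remainder.
  leading term y: no divisor's leading term divides it; move -⅗y to the remainder.
  leading term z²: no divisor's leading term divides it; move -10/3z² to the remainder.
  leading term z: no divisor's leading term divides it; move -20/3z to the remainder.
  leading term 1: no divisor's leading term divides it; move -91/30 to the remainder.
  remainder 3/10y² - ⅗y - 10/3z² - 20/3z - 91/30 ≠ 0; add g_4 = 3/10y² - ⅗y - 10/3z² - 20/3z - 91/30 to the basis.

The other S-polynomials (S(f_1,g_3), S(f_1,g_4), S(f_2,g_4), S(g_3,g_4)) all reduce to 0 modulo the current basis, so we have a Gröbner basis.

G = {x² - 1, xy - x - 10/3z - 10/3, xz + x - 3/10y + 3/10, y² - 2y - 100/9z² - 200/9z - 91/9}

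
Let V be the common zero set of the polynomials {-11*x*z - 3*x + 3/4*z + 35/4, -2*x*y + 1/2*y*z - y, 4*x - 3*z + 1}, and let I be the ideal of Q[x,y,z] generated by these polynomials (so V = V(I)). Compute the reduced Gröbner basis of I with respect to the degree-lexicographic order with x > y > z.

G = {z**2 - 5/33*z - 38/33, x - 3/4*z + 1/4, y}

The reduced Gröbner basis is the canonical form of the ideal for this ordering.

f_1 = -11*x*z - 3*x + 3/4*z + 35/4, LT = x*z.
f_2 = -2*x*y + 1/2*y*z - y, LT = x*y.
f_3 = 4*x - 3*z + 1, LT = x.

S(f_1,f_2): lcm = x*y*z. S = 1/4*y*z**2 + 3/11*x*y - 25/44*y*z - 35/44*y.
  leading term y*z**2: no divisor's leading term divides it; move 1/4*y*z**2 to the remainder.
  leading term x*y: subtract (-3/22)·f_2 from 3/11*x*y - 25/44*y*z - 35/44*y → -1/2*y*z - 41/44*y
  leading term y*z: no divisor's leading term divides it; move -1/2*y*z to the remainder.
  leading term y: no divisor's leading term divides it; move -41/44*y to the remainder.
  remainder 1/4*y*z**2 - 1/2*y*z - 41/44*y ≠ 0; add g_4 = 1/4*y*z**2 - 1/2*y*z - 41/44*y to the basis.

S(f_1,f_3): lcm = x*z. S = 3/4*z**2 + 3/11*x - 7/22*z - 35/44.
  leading term z**2: no divisor's leading term divides it; move 3/4*z**2 to the remainder.
  leading term x: subtract (3/44)·f_3 from 3/11*x - 7/22*z - 35/44 → -5/44*z - 19/22
  leading term z: no divisor's leading term divides it; move -5/44*z to the remainder.
  leading term 1: no divisor's leading term divides it; move -19/22 to the remainder.
  remainder 3/4*z**2 - 5/44*z - 19/22 ≠ 0; add g_5 = 3/4*z**2 - 5/44*z - 19/22 to the basis.

S(f_2,f_3): lcm = x*y. S = 1/2*y*z + 1/4*y.
  leading term y*z: no divisor's leading term divides it; move 1/2*y*z to the remainder.
  leading term y: no divisor's leading term divides it; move 1/4*y to the remainder.
  remainder 1/2*y*z + 1/4*y ≠ 0; add g_6 = 1/2*y*z + 1/4*y to the basis.

S(f_1,g_4): lcm = x*y*z**2. S = 25/11*x*y*z - 3/44*y*z**2 + 41/11*x*y - 35/44*y*z.
  leading term x*y*z: subtract (-25/121*y)·f_1 from 25/11*x*y*z - 3/44*y*z**2 + 41/11*x*y - 35/44*y*z → -3/44*y*z**2 + 376/121*x*y - 155/242*y*z + 875/484*y
  leading term y*z**2: subtract (-3/11)·g_4 from -3/44*y*z**2 + 376/121*x*y - 155/242*y*z + 875/484*y → 376/121*x*y - 94/121*y*z + 188/121*y
  leading term x*y: subtract (-188/121)·f_2 from 376/121*x*y - 94/121*y*z + 188/121*y → 0
  remainder 0.

S(f_2,g_4): lcm = x*y*z**2. S = -1/4*y*z**3 + 2*x*y*z + 1/2*y*z**2 + 41/11*x*y.
  leading term y*z**3: subtract (-z)·g_4 from -1/4*y*z**3 + 2*x*y*z + 1/2*y*z**2 + 41/11*x*y → 2*x*y*z + 41/11*x*y - 41/44*y*z
  leading term x*y*z: subtract (-2/11*y)·f_1 from 2*x*y*z + 41/11*x*y - 41/44*y*z → 35/11*x*y - 35/44*y*z + 35/22*y
  leading term x*y: subtract (-35/22)·f_2 from 35/11*x*y - 35/44*y*z + 35/22*y → 0
  remainder 0.

S(f_3,g_4): leading monomials are coprime, so the S-polynomial reduces to 0 (Buchberger's first criterion).
S(f_1,g_5): lcm = x*z**2. S = 14/33*x*z - 3/44*z**2 + 38/33*x - 35/44*z.
  leading term x*z: subtract (-14/363)·f_1 from 14/33*x*z - 3/44*z**2 + 38/33*x - 35/44*z → -3/44*z**2 + 376/363*x - 371/484*z + 245/726
  leading term z**2: subtract (-1/11)·g_5 from -3/44*z**2 + 376/363*x - 371/484*z + 245/726 → 376/363*x - 94/121*z + 94/363
  leading term x: subtract (94/363)·f_3 from 376/363*x - 94/121*z + 94/363 → 0
  remainder 0.

S(f_2,g_5): leading monomials are coprime, so the S-polynomial reduces to 0 (Buchberger's first criterion).
S(f_3,g_5): leading monomials are coprime, so the S-polynomial reduces to 0 (Buchberger's first criterion).
S(g_4,g_5): lcm = y*z**2. S = -61/33*y*z - 85/33*y.
  leading term y*z: subtract (-122/33)·g_6 from -61/33*y*z - 85/33*y → -109/66*y
  leading term y: no divisor's leading term divides it; move -109/66*y to the remainder.
  remainder -109/66*y ≠ 0; add g_7 = -109/66*y to the basis.

S(f_1,g_6): lcm = x*y*z. S = -5/22*x*y - 3/44*y*z - 35/44*y.
  leading term x*y: subtract (5/44)·f_2 from -5/22*x*y - 3/44*y*z - 35/44*y → -1/8*y*z - 15/22*y
  leading term y*z: subtract (-1/4)·g_6 from -1/8*y*z - 15/22*y → -109/176*y
  leading term y: subtract (3/8)·g_7 from -109/176*y → 0
  remainder 0.

S(f_2,g_6): lcm = x*y*z. S = -1/4*y*z**2 - 1/2*x*y + 1/2*y*z.
  leading term y*z**2: subtract (-1)·g_4 from -1/4*y*z**2 - 1/2*x*y + 1/2*y*z → -1/2*x*y - 41/44*y
  leading term x*y: subtract (1/4)·f_2 from -1/2*x*y - 41/44*y → -1/8*y*z - 15/22*y
  leading term y*z: subtract (-1/4)·g_6 from -1/8*y*z - 15/22*y → -109/176*y
  leading term y: subtract (3/8)·g_7 from -109/176*y → 0
  remainder 0.

S(f_3,g_6): leading monomials are coprime, so the S-polynomial reduces to 0 (Buchberger's first criterion).
S(g_4,g_6): lcm = y*z**2. S = -5/2*y*z - 41/11*y.
  leading term y*z: subtract (-5)·g_6 from -5/2*y*z - 41/11*y → -109/44*y
  leading term y: subtract (3/2)·g_7 from -109/44*y → 0
  remainder 0.

S(g_5,g_6): lcm = y*z**2. S = -43/66*y*z - 38/33*y.
  leading term y*z: subtract (-43/33)·g_6 from -43/66*y*z - 38/33*y → -109/132*y
  leading term y: subtract (1/2)·g_7 from -109/132*y → 0
  remainder 0.

S(f_1,g_7): leading monomials are coprime, so the S-polynomial reduces to 0 (Buchberger's first criterion).
S(f_2,g_7): lcm = x*y. S = -1/4*y*z + 1/2*y.
  leading term y*z: subtract (-1/2)·g_6 from -1/4*y*z + 1/2*y → 5/8*y
  leading term y: subtract (-165/436)·g_7 from 5/8*y → 0
  remainder 0.

S(f_3,g_7): leading monomials are coprime, so the S-polynomial reduces to 0 (Buchberger's first criterion).
S(g_4,g_7): lcm = y*z**2. S = -2*y*z - 41/11*y.
  leading term y*z: subtract (-4)·g_6 from -2*y*z - 41/11*y → -30/11*y
  leading term y: subtract (180/109)·g_7 from -30/11*y → 0
  remainder 0.

S(g_5,g_7): leading monomials are coprime, so the S-polynomial reduces to 0 (Buchberger's first criterion).
S(g_6,g_7): lcm = y*z. S = 1/2*y.
  leading term y: subtract (-33/109)·g_7 from 1/2*y → 0
  remainder 0.

Every S-polynomial of the final basis reduces to 0, so we have a Gröbner basis.
Inter-reduce: drop elements whose leading term is divisible by another's, tail-reduce, and make monic.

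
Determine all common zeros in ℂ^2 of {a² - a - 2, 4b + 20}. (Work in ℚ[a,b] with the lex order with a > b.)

Compute a lex Gröbner basis by Buchberger's algorithm.
f_1 = a² - a - 2, LT = a².
f_2 = 4b + 20, LT = b.

The S-polynomials (S(f_1,f_2)) all reduce to 0 modulo the current basis, so we have a Gröbner basis.
Inter-reduce: drop elements whose leading term is divisible by another's, tail-reduce, and make monic.
Reduced Gröbner basis: {a² - a - 2, b + 5}.

From the last basis element, b + 5 = 0, so b takes values in {-5}. Each choice, substituted upward through the basis, yields the corresponding point(s) of the solution set.
  b = -5: the earlier basis element becomes a² - a - 2 = 0, giving a = -1, 2 — points (-1, -5), (2, -5).
Substituting each solution back into the original system confirms all equations vanish.
This is the nonlinear analogue of row-reducing a linear system.

{(-1, -5), (2, -5)}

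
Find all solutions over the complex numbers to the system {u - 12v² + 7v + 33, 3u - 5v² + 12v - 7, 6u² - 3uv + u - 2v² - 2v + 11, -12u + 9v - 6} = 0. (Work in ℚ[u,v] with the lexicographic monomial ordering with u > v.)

Compute a lex Gröbner basis by Buchberger's algorithm.
f_1 = u - 12v² + 7v + 33, LT = u.
f_2 = 3u - 5v² + 12v - 7, LT = u.
f_3 = 6u² - 3uv + u - 2v² - 2v + 11, LT = u².
f_4 = -12u + 9v - 6, LT = u.

S(f_1,f_2): lcm = u. S = -31/3v² + 3v + 106/3.
  leading term v²: no divisor's leading term divides it; move -31/3v² to the remainder.
  leading term v: no divisor's leading term divides it; move 3v to the remainder.
  leading term 1: no divisor's leading term divides it; move 106/3 to the remainder.
  remainder -31/3v² + 3v + 106/3 ≠ 0; add h_5 = -31/3v² + 3v + 106/3 to the basis.

S(f_1,f_3): lcm = u². S = -12uv² + 15/2uv + 197/6u + ⅓v² + ⅓v - 11/6.
  leading term uv²: subtract (-12v²)·f_1 from -12uv² + 15/2uv + 197/6u + ⅓v² + ⅓v - 11/6 → 15/2uv + 197/6u - 144v⁴ + 84v³ + 1189/3v² + ⅓v - 11/6
  leading term uv: subtract (15/2v)·f_1 from 15/2uv + 197/6u - 144v⁴ + 84v³ + 1189/3v² + ⅓v - 11/6 → 197/6u - 144v⁴ + 174v³ + 2063/6v² - 1483/6v - 11/6
  leading term u: subtract (197/6)·f_1 from 197/6u - 144v⁴ + 174v³ + 2063/6v² - 1483/6v - 11/6 → -144v⁴ + 174v³ + 4427/6v² - 477v - 3256/3
  leading term v⁴: subtract (432/31v²)·h_5 from -144v⁴ + 174v³ + 4427/6v² - 477v - 3256/3 → 4098/31v³ + 45653/186v² - 477v - 3256/3
  leading term v³: subtract (-12294/961v)·h_5 from 4098/31v³ + 45653/186v² - 477v - 3256/3 → 1636535/5766v² - 24009/961v - 3256/3
  leading term v²: subtract (-1636535/59582)·h_5 from 1636535/5766v² - 24009/961v - 3256/3 → 3421047/59582v - 3421047/29791
  leading term v: no divisor's leading term divides it; move 3421047/59582v to the remainder.
  leading term 1: no divisor's leading term divides it; move -3421047/29791 to the remainder.
  remainder 3421047/59582v - 3421047/29791 ≠ 0; add h_6 = 3421047/59582v - 3421047/29791 to the basis.

The other S-polynomials (S(f_1,f_4), S(f_2,f_3), S(f_2,f_4), S(f_3,f_4), S(f_1,h_5), S(f_2,h_5), S(f_3,h_5), S(f_4,h_5), S(f_1,h_6), S(f_2,h_6), S(f_3,h_6), S(f_4,h_6), S(h_5,h_6)) all reduce to 0 modulo the current basis, so we have a Gröbner basis.
Inter-reduce: drop elements whose leading term is divisible by another's, tail-reduce, and make monic.
Reduced Gröbner basis: {u - 1, v - 2}.

Since the basis is lex-ordered, v - 2 is univariate in v. Its roots are {2}. Back-substituting each root into the other basis elements fixes the other coordinates.
  v = 2: the earlier basis element becomes u - 1 = 0, giving u = 1 — point (1, 2).
Check: every point annihilates each of the original generators.

{(1, 2)}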